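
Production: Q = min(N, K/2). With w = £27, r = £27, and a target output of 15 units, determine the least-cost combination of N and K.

With a fixed-proportions technology, the cost-minimizing bundle uses no slack in either input: N = K/2 = Q.
So N = 15 and K = 2·15 = 30.

N* = 15, K* = 30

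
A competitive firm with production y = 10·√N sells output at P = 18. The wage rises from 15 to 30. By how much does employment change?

ΔN = -27

From P·MP_N = w with MP_N = 5·N^(-1/2), the labor demand is N(w) = (90/w)^(2).
At w = 15: N = 36. At w = 30: N = 9.
ΔN = 9 − 36 = -27.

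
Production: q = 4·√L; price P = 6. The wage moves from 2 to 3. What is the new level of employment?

L* = 16

From P·MP_L = w with MP_L = 2·L^(-1/2), the labor demand is L(w) = (12/w)^(2).
At w = 2: L = 36. At w = 3: L = 16.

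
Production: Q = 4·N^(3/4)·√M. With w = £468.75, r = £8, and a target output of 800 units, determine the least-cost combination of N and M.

Cost minimization requires the marginal rate of technical substitution to equal the input-price ratio: MP_N/MP_M = w/r.
Here MP_N/MP_M = (3/4)·(M/N)/(1/2) = 1.5·(M/N). Setting this equal to 468.75/8 = 58.59375 gives M = 39.0625N.
Substituting into Q = 800: 4·N^(3/4)·(39.0625N)^(1/2) = 800.
Solving, N = 16 and M = 625.

N* = 16, M* = 625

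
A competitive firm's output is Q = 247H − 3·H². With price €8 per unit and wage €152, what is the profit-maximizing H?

The marginal product of H is MP_H = 247 − 6H.
A price-taking firm hires until the value of the marginal product equals the wage: P·MP_H = w, so 8·(247 − 6H) = 152.
Then 247 − 6H = 19, giving H = 38.

H* = 38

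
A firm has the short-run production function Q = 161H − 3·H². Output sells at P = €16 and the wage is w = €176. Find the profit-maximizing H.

H* = 25

The marginal product of H is MP_H = 161 − 6H.
A price-taking firm hires until the value of the marginal product equals the wage: P·MP_H = w, so 16·(161 − 6H) = 176.
Then 161 − 6H = 11, giving H = 25.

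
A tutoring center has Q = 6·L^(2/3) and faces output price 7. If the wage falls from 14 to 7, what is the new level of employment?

L* = 64

From P·MP_L = w with MP_L = 4·L^(-1/3), the labor demand is L(w) = (28/w)^(3).
At w = 14: L = 8. At w = 7: L = 64.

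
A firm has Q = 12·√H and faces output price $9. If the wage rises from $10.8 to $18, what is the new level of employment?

From P·MP_H = w with MP_H = 6·H^(-1/2), the labor demand is H(w) = (54/w)^(2).
At w = 10.8: H = 25. At w = 18: H = 9.

H* = 9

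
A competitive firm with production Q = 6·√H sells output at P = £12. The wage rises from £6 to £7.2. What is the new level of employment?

H* = 25

From P·MP_H = w with MP_H = 3·H^(-1/2), the labor demand is H(w) = (36/w)^(2).
At w = 6: H = 36. At w = 7.2: H = 25.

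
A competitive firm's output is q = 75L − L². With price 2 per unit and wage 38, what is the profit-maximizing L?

The marginal product of L is MP_L = 75 − 2L.
A price-taking firm hires until the value of the marginal product equals the wage: P·MP_L = w, so 2·(75 − 2L) = 38.
Then 75 − 2L = 19, giving L = 28.

L* = 28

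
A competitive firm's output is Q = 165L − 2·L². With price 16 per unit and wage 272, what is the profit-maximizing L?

L* = 37

The marginal product of L is MP_L = 165 − 4L.
A price-taking firm hires until the value of the marginal product equals the wage: P·MP_L = w, so 16·(165 − 4L) = 272.
Then 165 − 4L = 17, giving L = 37.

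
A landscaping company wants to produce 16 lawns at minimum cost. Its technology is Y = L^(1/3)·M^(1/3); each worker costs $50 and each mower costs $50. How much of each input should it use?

L* = 64, M* = 64

Cost minimization requires the marginal rate of technical substitution to equal the input-price ratio: MP_L/MP_M = w/r.
Here MP_L/MP_M = (1/3)·(M/L)/(1/3) = (M/L). Setting this equal to 50/50 = 1 gives M = L.
Substituting into Y = 16: L^(1/3)·(L)^(1/3) = 16.
Solving, L = 64 and M = 64.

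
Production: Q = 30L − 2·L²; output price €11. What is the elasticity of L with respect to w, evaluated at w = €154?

From P·MP_L = w with MP_L = 30 − 4L, labor demand is L(w) = (30 − w/11)/4.
dL/dw = −1/(44) = -1/44.
At w = 154, L = 4, so ε = (dL/dw)·(w/L) = (-1/44)·(154/4) = -0.875.

ε = -0.875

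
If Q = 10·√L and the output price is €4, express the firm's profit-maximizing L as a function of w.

L(w) = 400/w²

MP_L = (1/2)·10·L^(-1/2) = 5·L^(-1/2).
Setting P·MP_L = w: 20·L^(-1/2) = w.
Solving for L: L^(-1/2) = w/20, so L = (20/w)^(2).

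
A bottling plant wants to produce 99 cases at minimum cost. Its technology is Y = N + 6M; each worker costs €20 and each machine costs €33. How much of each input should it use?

The inputs are perfect substitutes, so the firm uses whichever has the lower cost per unit of output.
Cost per unit of output via N is 20; via M it is 5.5. M is cheaper.
Producing Y = 99 with M alone: N = 0, M = 16.5.

N* = 0, M* = 16.5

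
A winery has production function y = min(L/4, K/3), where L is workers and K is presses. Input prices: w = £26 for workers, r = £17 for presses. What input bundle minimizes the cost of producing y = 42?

L* = 168, K* = 126

With a fixed-proportions technology, the cost-minimizing bundle uses no slack in either input: L/4 = K/3 = y.
So L = 4·42 = 168 and K = 3·42 = 126.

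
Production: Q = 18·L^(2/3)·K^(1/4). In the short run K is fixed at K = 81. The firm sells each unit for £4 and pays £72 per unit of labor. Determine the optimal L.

With K = 81, MP_L = (2/3)·18·L^(-1/3)·81^(1/4) = 36·L^(-1/3).
Profit maximization for a price taker requires P·MP_L = w: 4·36·L^(-1/3) = 72.
So L^(-1/3) = 0.5, which gives L = 8.

L* = 8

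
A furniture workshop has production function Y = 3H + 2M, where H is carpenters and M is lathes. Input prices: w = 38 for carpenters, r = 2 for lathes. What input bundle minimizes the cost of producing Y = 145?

H* = 0, M* = 72.5

The inputs are perfect substitutes, so the firm uses whichever has the lower cost per unit of output.
Cost per unit of output via H is w/3 = 38/3; via M it is r/2 = 1. M is cheaper.
Producing Y = 145 with M alone: H = 0, M = 72.5.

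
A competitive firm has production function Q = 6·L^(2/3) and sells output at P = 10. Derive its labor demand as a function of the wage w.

MP_L = (2/3)·6·L^(-1/3) = 4·L^(-1/3).
Setting P·MP_L = w: 40·L^(-1/3) = w.
Solving for L: L^(-1/3) = w/40, so L = (40/w)^(3).

L(w) = 64000/w³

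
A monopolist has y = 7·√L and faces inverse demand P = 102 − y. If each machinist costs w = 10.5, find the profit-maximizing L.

L* = 36

Marginal revenue from the inverse demand is MR = 102 − 2y.
The marginal product is MP_L = 3.5·L^(-1/2).
A monopolist hires until marginal revenue product equals the wage: MR·MP_L = w.
At L, y = 7·√L. Substituting and solving: (102 − 14·√L)·3.5·L^(-1/2) = 10.5 gives L = 36.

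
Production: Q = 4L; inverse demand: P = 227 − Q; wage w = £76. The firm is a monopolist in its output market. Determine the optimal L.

L* = 26

Marginal revenue from the inverse demand is MR = 227 − 2Q.
The marginal product is MP_L = 4.
A monopolist hires until marginal revenue product equals the wage: MR·MP_L = w.
(227 − 8L)·4 = 76, so L = 26.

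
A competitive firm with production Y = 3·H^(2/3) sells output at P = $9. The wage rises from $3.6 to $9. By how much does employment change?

ΔH = -117

From P·MP_H = w with MP_H = 2·H^(-1/3), the labor demand is H(w) = (18/w)^(3).
At w = 3.6: H = 125. At w = 9: H = 8.
ΔH = 8 − 125 = -117.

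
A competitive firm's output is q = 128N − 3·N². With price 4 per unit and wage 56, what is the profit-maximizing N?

The marginal product of N is MP_N = 128 − 6N.
A price-taking firm hires until the value of the marginal product equals the wage: P·MP_N = w, so 4·(128 − 6N) = 56.
Then 128 − 6N = 14, giving N = 19.

N* = 19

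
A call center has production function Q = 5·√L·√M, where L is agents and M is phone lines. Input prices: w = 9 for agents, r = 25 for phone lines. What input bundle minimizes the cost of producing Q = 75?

L* = 25, M* = 9

Cost minimization requires the marginal rate of technical substitution to equal the input-price ratio: MP_L/MP_M = w/r.
Here MP_L/MP_M = (1/2)·(M/L)/(1/2) = (M/L). Setting this equal to 9/25 = 0.36 gives M = 0.36L.
Substituting into Q = 75: 5·L^(1/2)·(0.36L)^(1/2) = 75.
Solving, L = 25 and M = 9.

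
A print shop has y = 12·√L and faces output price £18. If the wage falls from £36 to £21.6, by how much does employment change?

From P·MP_L = w with MP_L = 6·L^(-1/2), the labor demand is L(w) = (108/w)^(2).
At w = 36: L = 9. At w = 21.6: L = 25.
ΔL = 25 − 9 = 16.

ΔL = 16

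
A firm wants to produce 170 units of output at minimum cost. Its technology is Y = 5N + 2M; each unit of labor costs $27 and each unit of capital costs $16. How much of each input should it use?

N* = 34, M* = 0

The inputs are perfect substitutes, so the firm uses whichever has the lower cost per unit of output.
Cost per unit of output via N is w/5 = 5.4; via M it is r/2 = 8. N is cheaper.
Producing Y = 170 with N alone: N = 34, M = 0.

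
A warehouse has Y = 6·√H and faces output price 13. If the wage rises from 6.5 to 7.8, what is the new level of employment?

From P·MP_H = w with MP_H = 3·H^(-1/2), the labor demand is H(w) = (39/w)^(2).
At w = 6.5: H = 36. At w = 7.8: H = 25.

H* = 25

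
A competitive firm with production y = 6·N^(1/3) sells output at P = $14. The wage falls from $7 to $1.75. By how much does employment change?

From P·MP_N = w with MP_N = 2·N^(-2/3), the labor demand is N(w) = (28/w)^(3/2).
At w = 7: N = 8. At w = 1.75: N = 64.
ΔN = 64 − 8 = 56.

ΔN = 56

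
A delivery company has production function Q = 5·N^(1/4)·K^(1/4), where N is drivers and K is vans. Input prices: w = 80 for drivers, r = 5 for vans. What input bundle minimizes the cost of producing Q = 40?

Cost minimization requires the marginal rate of technical substitution to equal the input-price ratio: MP_N/MP_K = w/r.
Here MP_N/MP_K = (1/4)·(K/N)/(1/4) = (K/N). Setting this equal to 80/5 = 16 gives K = 16N.
Substituting into Q = 40: 5·N^(1/4)·(16N)^(1/4) = 40.
Solving, N = 16 and K = 256.

N* = 16, K* = 256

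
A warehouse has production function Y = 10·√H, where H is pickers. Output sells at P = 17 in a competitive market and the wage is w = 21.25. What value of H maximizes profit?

MP_H = (1/2)·10·H^(-1/2) = 5·H^(-1/2).
Profit maximization for a price taker requires P·MP_H = w: 17·5·H^(-1/2) = 21.25.
So H^(-1/2) = 0.25, which gives H = 16.

H* = 16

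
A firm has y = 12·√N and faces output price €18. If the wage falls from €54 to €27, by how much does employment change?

From P·MP_N = w with MP_N = 6·N^(-1/2), the labor demand is N(w) = (108/w)^(2).
At w = 54: N = 4. At w = 27: N = 16.
ΔN = 16 − 4 = 12.

ΔN = 12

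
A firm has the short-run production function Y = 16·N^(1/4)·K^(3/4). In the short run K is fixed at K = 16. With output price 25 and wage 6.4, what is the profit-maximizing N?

N* = 625

With K = 16, MP_N = (1/4)·16·N^(-3/4)·16^(3/4) = 32·N^(-3/4).
Profit maximization for a price taker requires P·MP_N = w: 25·32·N^(-3/4) = 6.4.
So N^(-3/4) = 0.008, which gives N = 625.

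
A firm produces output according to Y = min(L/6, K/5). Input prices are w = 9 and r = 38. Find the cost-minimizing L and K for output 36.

L* = 216, K* = 180

With a fixed-proportions technology, the cost-minimizing bundle uses no slack in either input: L/6 = K/5 = Y.
So L = 6·36 = 216 and K = 5·36 = 180.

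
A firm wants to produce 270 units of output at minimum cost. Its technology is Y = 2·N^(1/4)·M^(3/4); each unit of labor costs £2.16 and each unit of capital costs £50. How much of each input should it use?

N* = 625, M* = 81

Cost minimization requires the marginal rate of technical substitution to equal the input-price ratio: MP_N/MP_M = w/r.
Here MP_N/MP_M = (1/4)·(M/N)/(3/4) = (1/3)·(M/N). Setting this equal to 2.16/50 = 0.0432 gives M = 0.1296N.
Substituting into Y = 270: 2·N^(1/4)·(0.1296N)^(3/4) = 270.
Solving, N = 625 and M = 81.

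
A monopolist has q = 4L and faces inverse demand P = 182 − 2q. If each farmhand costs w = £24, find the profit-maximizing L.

Marginal revenue from the inverse demand is MR = 182 − 4q.
The marginal product is MP_L = 4.
A monopolist hires until marginal revenue product equals the wage: MR·MP_L = w.
(182 − 16L)·4 = 24, so L = 11.

L* = 11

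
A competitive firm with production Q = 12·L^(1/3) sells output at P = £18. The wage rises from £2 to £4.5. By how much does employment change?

ΔL = -152

From P·MP_L = w with MP_L = 4·L^(-2/3), the labor demand is L(w) = (72/w)^(3/2).
At w = 2: L = 216. At w = 4.5: L = 64.
ΔL = 64 − 216 = -152.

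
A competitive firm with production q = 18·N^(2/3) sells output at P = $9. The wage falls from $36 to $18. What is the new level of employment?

N* = 216

From P·MP_N = w with MP_N = 12·N^(-1/3), the labor demand is N(w) = (108/w)^(3).
At w = 36: N = 27. At w = 18: N = 216.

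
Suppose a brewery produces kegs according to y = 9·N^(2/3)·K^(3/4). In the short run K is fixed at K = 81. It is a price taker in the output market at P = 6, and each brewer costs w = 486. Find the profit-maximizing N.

With K = 81, MP_N = (2/3)·9·N^(-1/3)·81^(3/4) = 162·N^(-1/3).
Profit maximization for a price taker requires P·MP_N = w: 6·162·N^(-1/3) = 486.
So N^(-1/3) = 0.5, which gives N = 8.

N* = 8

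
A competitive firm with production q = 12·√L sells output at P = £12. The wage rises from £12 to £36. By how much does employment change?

From P·MP_L = w with MP_L = 6·L^(-1/2), the labor demand is L(w) = (72/w)^(2).
At w = 12: L = 36. At w = 36: L = 4.
ΔL = 4 − 36 = -32.

ΔL = -32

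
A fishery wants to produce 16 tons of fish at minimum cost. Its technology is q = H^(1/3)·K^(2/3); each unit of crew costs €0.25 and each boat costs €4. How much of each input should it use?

Cost minimization requires the marginal rate of technical substitution to equal the input-price ratio: MP_H/MP_K = w/r.
Here MP_H/MP_K = (1/3)·(K/H)/(2/3) = 0.5·(K/H). Setting this equal to 0.25/4 = 0.0625 gives K = 0.125H.
Substituting into q = 16: H^(1/3)·(0.125H)^(2/3) = 16.
Solving, H = 64 and K = 8.

H* = 64, K* = 8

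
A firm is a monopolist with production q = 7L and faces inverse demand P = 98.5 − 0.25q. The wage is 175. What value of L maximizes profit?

L* = 21

Marginal revenue from the inverse demand is MR = 98.5 − 0.5q.
The marginal product is MP_L = 7.
A monopolist hires until marginal revenue product equals the wage: MR·MP_L = w.
(98.5 − 3.5L)·7 = 175, so L = 21.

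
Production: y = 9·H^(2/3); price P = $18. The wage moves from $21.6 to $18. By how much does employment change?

ΔH = 91

From P·MP_H = w with MP_H = 6·H^(-1/3), the labor demand is H(w) = (108/w)^(3).
At w = 21.6: H = 125. At w = 18: H = 216.
ΔH = 216 − 125 = 91.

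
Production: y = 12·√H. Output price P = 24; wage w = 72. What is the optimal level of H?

MP_H = (1/2)·12·H^(-1/2) = 6·H^(-1/2).
Profit maximization for a price taker requires P·MP_H = w: 24·6·H^(-1/2) = 72.
So H^(-1/2) = 0.5, which gives H = 4.

H* = 4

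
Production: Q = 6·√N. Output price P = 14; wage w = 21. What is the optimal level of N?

N* = 4

MP_N = (1/2)·6·N^(-1/2) = 3·N^(-1/2).
Profit maximization for a price taker requires P·MP_N = w: 14·3·N^(-1/2) = 21.
So N^(-1/2) = 0.5, which gives N = 4.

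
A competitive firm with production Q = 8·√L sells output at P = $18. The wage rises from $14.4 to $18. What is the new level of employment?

From P·MP_L = w with MP_L = 4·L^(-1/2), the labor demand is L(w) = (72/w)^(2).
At w = 14.4: L = 25. At w = 18: L = 16.

L* = 16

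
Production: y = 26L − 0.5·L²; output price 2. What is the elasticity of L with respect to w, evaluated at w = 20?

ε = -0.625

From P·MP_L = w with MP_L = 26 − L, labor demand is L(w) = 26 − w/2.
dL/dw = −1/(2) = -0.5.
At w = 20, L = 16, so ε = (dL/dw)·(w/L) = (-0.5)·(20/16) = -0.625.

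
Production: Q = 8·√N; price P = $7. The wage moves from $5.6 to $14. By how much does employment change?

ΔN = -21

From P·MP_N = w with MP_N = 4·N^(-1/2), the labor demand is N(w) = (28/w)^(2).
At w = 5.6: N = 25. At w = 14: N = 4.
ΔN = 4 − 25 = -21.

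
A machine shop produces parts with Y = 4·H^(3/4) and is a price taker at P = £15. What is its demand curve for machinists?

H(w) = 4100625/w^(4)

MP_H = (3/4)·4·H^(-1/4) = 3·H^(-1/4).
Setting P·MP_H = w: 45·H^(-1/4) = w.
Solving for H: H^(-1/4) = w/45, so H = (45/w)^(4).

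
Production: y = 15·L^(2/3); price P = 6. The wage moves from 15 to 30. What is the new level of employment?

From P·MP_L = w with MP_L = 10·L^(-1/3), the labor demand is L(w) = (60/w)^(3).
At w = 15: L = 64. At w = 30: L = 8.

L* = 8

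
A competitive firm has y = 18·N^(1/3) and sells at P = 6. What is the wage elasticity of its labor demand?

ε = -1.5

MP_N = (1/3)·18·N^(-2/3), so P·MP_N = w gives 36·N^(-2/3) = w.
Solving, N(w) = (36/w)^(3/2). This is a constant-elasticity form: N ∝ w^(−3/2), so ε = −3/2.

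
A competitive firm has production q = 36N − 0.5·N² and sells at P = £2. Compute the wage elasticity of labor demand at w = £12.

From P·MP_N = w with MP_N = 36 − N, labor demand is N(w) = 36 − w/2.
dN/dw = −1/(2) = -0.5.
At w = 12, N = 30, so ε = (dN/dw)·(w/N) = (-0.5)·(12/30) = -0.2.

ε = -0.2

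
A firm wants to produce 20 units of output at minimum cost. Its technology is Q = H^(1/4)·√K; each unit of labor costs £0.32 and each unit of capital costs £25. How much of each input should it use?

H* = 625, K* = 16

Cost minimization requires the marginal rate of technical substitution to equal the input-price ratio: MP_H/MP_K = w/r.
Here MP_H/MP_K = (1/4)·(K/H)/(1/2) = 0.5·(K/H). Setting this equal to 0.32/25 = 0.0128 gives K = 0.0256H.
Substituting into Q = 20: H^(1/4)·(0.0256H)^(1/2) = 20.
Solving, H = 625 and K = 16.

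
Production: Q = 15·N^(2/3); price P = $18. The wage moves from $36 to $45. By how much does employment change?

From P·MP_N = w with MP_N = 10·N^(-1/3), the labor demand is N(w) = (180/w)^(3).
At w = 36: N = 125. At w = 45: N = 64.
ΔN = 64 − 125 = -61.

ΔN = -61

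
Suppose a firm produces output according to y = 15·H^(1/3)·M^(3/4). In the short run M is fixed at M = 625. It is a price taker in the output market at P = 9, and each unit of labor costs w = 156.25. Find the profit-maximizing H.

H* = 216

With M = 625, MP_H = (1/3)·15·H^(-2/3)·625^(3/4) = 625·H^(-2/3).
Profit maximization for a price taker requires P·MP_H = w: 9·625·H^(-2/3) = 156.25.
So H^(-2/3) = 1/36, which gives H = 216.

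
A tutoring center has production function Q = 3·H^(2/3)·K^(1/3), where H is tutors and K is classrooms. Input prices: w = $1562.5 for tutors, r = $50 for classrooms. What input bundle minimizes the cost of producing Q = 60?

Cost minimization requires the marginal rate of technical substitution to equal the input-price ratio: MP_H/MP_K = w/r.
Here MP_H/MP_K = (2/3)·(K/H)/(1/3) = 2·(K/H). Setting this equal to 1562.5/50 = 31.25 gives K = 15.625H.
Substituting into Q = 60: 3·H^(2/3)·(15.625H)^(1/3) = 60.
Solving, H = 8 and K = 125.

H* = 8, K* = 125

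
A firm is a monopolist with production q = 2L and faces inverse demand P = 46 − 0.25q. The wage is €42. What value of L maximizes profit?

Marginal revenue from the inverse demand is MR = 46 − 0.5q.
The marginal product is MP_L = 2.
A monopolist hires until marginal revenue product equals the wage: MR·MP_L = w.
(46 − L)·2 = 42, so L = 25.

L* = 25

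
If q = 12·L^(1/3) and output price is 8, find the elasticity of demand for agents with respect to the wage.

MP_L = (1/3)·12·L^(-2/3), so P·MP_L = w gives 32·L^(-2/3) = w.
Solving, L(w) = (32/w)^(3/2). This is a constant-elasticity form: L ∝ w^(−3/2), so ε = −3/2.

ε = -1.5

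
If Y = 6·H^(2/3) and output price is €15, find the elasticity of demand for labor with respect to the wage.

ε = -3

MP_H = (2/3)·6·H^(-1/3), so P·MP_H = w gives 60·H^(-1/3) = w.
Solving, H(w) = (60/w)^(3). This is a constant-elasticity form: H ∝ w^(−3), so ε = −3.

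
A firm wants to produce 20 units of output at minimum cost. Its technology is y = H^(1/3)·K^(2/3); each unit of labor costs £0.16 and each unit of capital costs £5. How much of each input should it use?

H* = 125, K* = 8

Cost minimization requires the marginal rate of technical substitution to equal the input-price ratio: MP_H/MP_K = w/r.
Here MP_H/MP_K = (1/3)·(K/H)/(2/3) = 0.5·(K/H). Setting this equal to 0.16/5 = 0.032 gives K = 0.064H.
Substituting into y = 20: H^(1/3)·(0.064H)^(2/3) = 20.
Solving, H = 125 and K = 8.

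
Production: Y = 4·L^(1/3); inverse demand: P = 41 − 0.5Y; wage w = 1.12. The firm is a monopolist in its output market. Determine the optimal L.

L* = 125

Marginal revenue from the inverse demand is MR = 41 − Y.
The marginal product is MP_L = (4/3)·L^(-2/3).
A monopolist hires until marginal revenue product equals the wage: MR·MP_L = w.
At L, Y = 4·L^(1/3). Substituting and solving: (41 − 4·L^(1/3))·(4/3)·L^(-2/3) = 1.12 gives L = 125.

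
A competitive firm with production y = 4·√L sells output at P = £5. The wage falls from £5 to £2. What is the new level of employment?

From P·MP_L = w with MP_L = 2·L^(-1/2), the labor demand is L(w) = (10/w)^(2).
At w = 5: L = 4. At w = 2: L = 25.

L* = 25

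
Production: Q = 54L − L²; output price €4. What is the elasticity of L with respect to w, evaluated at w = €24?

From P·MP_L = w with MP_L = 54 − 2L, labor demand is L(w) = (54 − w/4)/2.
dL/dw = −1/(8) = -0.125.
At w = 24, L = 24, so ε = (dL/dw)·(w/L) = (-0.125)·(24/24) = -0.125.

ε = -0.125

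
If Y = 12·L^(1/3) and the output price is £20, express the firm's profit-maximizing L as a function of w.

MP_L = (1/3)·12·L^(-2/3) = 4·L^(-2/3).
Setting P·MP_L = w: 80·L^(-2/3) = w.
Solving for L: L^(-2/3) = w/80, so L = (80/w)^(3/2).

L(w) = (80/w)^(3/2)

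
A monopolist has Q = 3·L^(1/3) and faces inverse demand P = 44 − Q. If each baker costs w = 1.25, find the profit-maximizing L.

Marginal revenue from the inverse demand is MR = 44 − 2Q.
The marginal product is MP_L = L^(-2/3).
A monopolist hires until marginal revenue product equals the wage: MR·MP_L = w.
At L, Q = 3·L^(1/3). Substituting and solving: (44 − 6·L^(1/3))·L^(-2/3) = 1.25 gives L = 64.

L* = 64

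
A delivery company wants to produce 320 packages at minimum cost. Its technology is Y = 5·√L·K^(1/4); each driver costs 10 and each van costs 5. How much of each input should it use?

Cost minimization requires the marginal rate of technical substitution to equal the input-price ratio: MP_L/MP_K = w/r.
Here MP_L/MP_K = (1/2)·(K/L)/(1/4) = 2·(K/L). Setting this equal to 10/5 = 2 gives K = L.
Substituting into Y = 320: 5·L^(1/2)·(L)^(1/4) = 320.
Solving, L = 256 and K = 256.

L* = 256, K* = 256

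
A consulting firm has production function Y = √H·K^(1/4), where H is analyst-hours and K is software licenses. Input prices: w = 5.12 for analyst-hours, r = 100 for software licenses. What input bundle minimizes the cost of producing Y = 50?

H* = 625, K* = 16

Cost minimization requires the marginal rate of technical substitution to equal the input-price ratio: MP_H/MP_K = w/r.
Here MP_H/MP_K = (1/2)·(K/H)/(1/4) = 2·(K/H). Setting this equal to 5.12/100 = 0.0512 gives K = 0.0256H.
Substituting into Y = 50: H^(1/2)·(0.0256H)^(1/4) = 50.
Solving, H = 625 and K = 16.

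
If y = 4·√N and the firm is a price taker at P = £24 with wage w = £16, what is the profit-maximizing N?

N* = 9

MP_N = (1/2)·4·N^(-1/2) = 2·N^(-1/2).
Profit maximization for a price taker requires P·MP_N = w: 24·2·N^(-1/2) = 16.
So N^(-1/2) = 1/3, which gives N = 9.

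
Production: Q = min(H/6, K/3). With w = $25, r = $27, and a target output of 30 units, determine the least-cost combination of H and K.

H* = 180, K* = 90

With a fixed-proportions technology, the cost-minimizing bundle uses no slack in either input: H/6 = K/3 = Q.
So H = 6·30 = 180 and K = 3·30 = 90.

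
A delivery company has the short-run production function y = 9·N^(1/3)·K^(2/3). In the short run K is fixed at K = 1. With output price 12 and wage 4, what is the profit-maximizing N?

N* = 27

With K = 1, MP_N = (1/3)·9·N^(-2/3)·1^(2/3) = 3·N^(-2/3).
Profit maximization for a price taker requires P·MP_N = w: 12·3·N^(-2/3) = 4.
So N^(-2/3) = 1/9, which gives N = 27.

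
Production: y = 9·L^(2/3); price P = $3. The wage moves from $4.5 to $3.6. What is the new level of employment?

From P·MP_L = w with MP_L = 6·L^(-1/3), the labor demand is L(w) = (18/w)^(3).
At w = 4.5: L = 64. At w = 3.6: L = 125.

L* = 125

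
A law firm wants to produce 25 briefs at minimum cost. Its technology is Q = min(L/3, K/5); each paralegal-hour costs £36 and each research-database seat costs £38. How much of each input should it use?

L* = 75, K* = 125

With a fixed-proportions technology, the cost-minimizing bundle uses no slack in either input: L/3 = K/5 = Q.
So L = 3·25 = 75 and K = 5·25 = 125.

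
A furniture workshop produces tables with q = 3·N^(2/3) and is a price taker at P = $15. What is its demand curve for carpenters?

N(w) = 27000/w³

MP_N = (2/3)·3·N^(-1/3) = 2·N^(-1/3).
Setting P·MP_N = w: 30·N^(-1/3) = w.
Solving for N: N^(-1/3) = w/30, so N = (30/w)^(3).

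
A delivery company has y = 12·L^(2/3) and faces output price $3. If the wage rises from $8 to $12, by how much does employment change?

From P·MP_L = w with MP_L = 8·L^(-1/3), the labor demand is L(w) = (24/w)^(3).
At w = 8: L = 27. At w = 12: L = 8.
ΔL = 8 − 27 = -19.

ΔL = -19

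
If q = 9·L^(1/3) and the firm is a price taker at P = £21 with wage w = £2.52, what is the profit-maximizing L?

MP_L = (1/3)·9·L^(-2/3) = 3·L^(-2/3).
Profit maximization for a price taker requires P·MP_L = w: 21·3·L^(-2/3) = 2.52.
So L^(-2/3) = 0.04, which gives L = 125.

L* = 125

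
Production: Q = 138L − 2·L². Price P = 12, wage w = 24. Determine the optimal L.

L* = 34

The marginal product of L is MP_L = 138 − 4L.
A price-taking firm hires until the value of the marginal product equals the wage: P·MP_L = w, so 12·(138 − 4L) = 24.
Then 138 − 4L = 2, giving L = 34.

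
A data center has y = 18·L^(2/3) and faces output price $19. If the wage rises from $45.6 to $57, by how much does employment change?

From P·MP_L = w with MP_L = 12·L^(-1/3), the labor demand is L(w) = (228/w)^(3).
At w = 45.6: L = 125. At w = 57: L = 64.
ΔL = 64 − 125 = -61.

ΔL = -61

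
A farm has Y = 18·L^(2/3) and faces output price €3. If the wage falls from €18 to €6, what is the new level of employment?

From P·MP_L = w with MP_L = 12·L^(-1/3), the labor demand is L(w) = (36/w)^(3).
At w = 18: L = 8. At w = 6: L = 216.

L* = 216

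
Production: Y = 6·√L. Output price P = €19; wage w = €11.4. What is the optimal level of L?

L* = 25

MP_L = (1/2)·6·L^(-1/2) = 3·L^(-1/2).
Profit maximization for a price taker requires P·MP_L = w: 19·3·L^(-1/2) = 11.4.
So L^(-1/2) = 0.2, which gives L = 25.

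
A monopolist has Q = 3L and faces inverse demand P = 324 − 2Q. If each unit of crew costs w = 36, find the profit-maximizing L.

Marginal revenue from the inverse demand is MR = 324 − 4Q.
The marginal product is MP_L = 3.
A monopolist hires until marginal revenue product equals the wage: MR·MP_L = w.
(324 − 12L)·3 = 36, so L = 26.

L* = 26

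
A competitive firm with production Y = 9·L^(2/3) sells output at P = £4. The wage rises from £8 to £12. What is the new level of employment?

L* = 8

From P·MP_L = w with MP_L = 6·L^(-1/3), the labor demand is L(w) = (24/w)^(3).
At w = 8: L = 27. At w = 12: L = 8.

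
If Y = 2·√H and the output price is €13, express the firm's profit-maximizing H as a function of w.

MP_H = (1/2)·2·H^(-1/2) = H^(-1/2).
Setting P·MP_H = w: 13·H^(-1/2) = w.
Solving for H: H^(-1/2) = w/13, so H = (13/w)^(2).

H(w) = 169/w²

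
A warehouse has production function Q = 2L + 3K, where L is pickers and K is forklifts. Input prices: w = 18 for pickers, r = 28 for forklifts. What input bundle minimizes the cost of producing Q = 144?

The inputs are perfect substitutes, so the firm uses whichever has the lower cost per unit of output.
Cost per unit of output via L is w/2 = 9; via K it is r/3 = 28/3. L is cheaper.
Producing Q = 144 with L alone: L = 72, K = 0.

L* = 72, K* = 0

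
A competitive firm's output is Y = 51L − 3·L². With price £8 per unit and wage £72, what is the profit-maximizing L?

L* = 7

The marginal product of L is MP_L = 51 − 6L.
A price-taking firm hires until the value of the marginal product equals the wage: P·MP_L = w, so 8·(51 − 6L) = 72.
Then 51 − 6L = 9, giving L = 7.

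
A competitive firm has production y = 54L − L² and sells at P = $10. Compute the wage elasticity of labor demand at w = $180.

ε = -0.5

From P·MP_L = w with MP_L = 54 − 2L, labor demand is L(w) = (54 − w/10)/2.
dL/dw = −1/(20) = -0.05.
At w = 180, L = 18, so ε = (dL/dw)·(w/L) = (-0.05)·(180/18) = -0.5.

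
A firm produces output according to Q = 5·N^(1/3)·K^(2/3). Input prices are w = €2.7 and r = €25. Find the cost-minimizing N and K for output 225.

Cost minimization requires the marginal rate of technical substitution to equal the input-price ratio: MP_N/MP_K = w/r.
Here MP_N/MP_K = (1/3)·(K/N)/(2/3) = 0.5·(K/N). Setting this equal to 2.7/25 = 0.108 gives K = 0.216N.
Substituting into Q = 225: 5·N^(1/3)·(0.216N)^(2/3) = 225.
Solving, N = 125 and K = 27.

N* = 125, K* = 27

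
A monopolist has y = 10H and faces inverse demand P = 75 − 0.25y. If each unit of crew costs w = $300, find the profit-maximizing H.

Marginal revenue from the inverse demand is MR = 75 − 0.5y.
The marginal product is MP_H = 10.
A monopolist hires until marginal revenue product equals the wage: MR·MP_H = w.
(75 − 5H)·10 = 300, so H = 9.

H* = 9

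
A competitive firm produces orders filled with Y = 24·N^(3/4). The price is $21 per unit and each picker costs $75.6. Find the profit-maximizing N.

MP_N = (3/4)·24·N^(-1/4) = 18·N^(-1/4).
Profit maximization for a price taker requires P·MP_N = w: 21·18·N^(-1/4) = 75.6.
So N^(-1/4) = 0.2, which gives N = 625.

N* = 625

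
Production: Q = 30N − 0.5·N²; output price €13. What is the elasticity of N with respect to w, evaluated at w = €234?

From P·MP_N = w with MP_N = 30 − N, labor demand is N(w) = 30 − w/13.
dN/dw = −1/(13) = -1/13.
At w = 234, N = 12, so ε = (dN/dw)·(w/N) = (-1/13)·(234/12) = -1.5.

ε = -1.5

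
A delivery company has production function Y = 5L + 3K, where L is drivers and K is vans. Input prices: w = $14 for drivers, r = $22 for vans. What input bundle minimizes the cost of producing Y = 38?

L* = 7.6, K* = 0

The inputs are perfect substitutes, so the firm uses whichever has the lower cost per unit of output.
Cost per unit of output via L is w/5 = 2.8; via K it is r/3 = 22/3. L is cheaper.
Producing Y = 38 with L alone: L = 7.6, K = 0.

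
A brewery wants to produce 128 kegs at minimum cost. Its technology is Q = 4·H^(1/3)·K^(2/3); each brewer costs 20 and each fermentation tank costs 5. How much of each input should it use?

H* = 8, K* = 64

Cost minimization requires the marginal rate of technical substitution to equal the input-price ratio: MP_H/MP_K = w/r.
Here MP_H/MP_K = (1/3)·(K/H)/(2/3) = 0.5·(K/H). Setting this equal to 20/5 = 4 gives K = 8H.
Substituting into Q = 128: 4·H^(1/3)·(8H)^(2/3) = 128.
Solving, H = 8 and K = 64.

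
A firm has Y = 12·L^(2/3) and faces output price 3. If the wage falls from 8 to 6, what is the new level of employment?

From P·MP_L = w with MP_L = 8·L^(-1/3), the labor demand is L(w) = (24/w)^(3).
At w = 8: L = 27. At w = 6: L = 64.

L* = 64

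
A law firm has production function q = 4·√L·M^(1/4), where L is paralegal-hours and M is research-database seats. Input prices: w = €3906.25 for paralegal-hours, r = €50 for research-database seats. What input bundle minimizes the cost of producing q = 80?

L* = 16, M* = 625

Cost minimization requires the marginal rate of technical substitution to equal the input-price ratio: MP_L/MP_M = w/r.
Here MP_L/MP_M = (1/2)·(M/L)/(1/4) = 2·(M/L). Setting this equal to 3906.25/50 = 78.125 gives M = 39.0625L.
Substituting into q = 80: 4·L^(1/2)·(39.0625L)^(1/4) = 80.
Solving, L = 16 and M = 625.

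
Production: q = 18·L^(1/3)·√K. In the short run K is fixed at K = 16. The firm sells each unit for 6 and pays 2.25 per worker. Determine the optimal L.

With K = 16, MP_L = (1/3)·18·L^(-2/3)·16^(1/2) = 24·L^(-2/3).
Profit maximization for a price taker requires P·MP_L = w: 6·24·L^(-2/3) = 2.25.
So L^(-2/3) = 0.015625, which gives L = 512.

L* = 512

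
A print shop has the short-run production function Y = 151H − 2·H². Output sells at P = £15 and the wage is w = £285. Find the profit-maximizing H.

H* = 33

The marginal product of H is MP_H = 151 − 4H.
A price-taking firm hires until the value of the marginal product equals the wage: P·MP_H = w, so 15·(151 − 4H) = 285.
Then 151 − 4H = 19, giving H = 33.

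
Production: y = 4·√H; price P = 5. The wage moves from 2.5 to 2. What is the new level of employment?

H* = 25

From P·MP_H = w with MP_H = 2·H^(-1/2), the labor demand is H(w) = (10/w)^(2).
At w = 2.5: H = 16. At w = 2: H = 25.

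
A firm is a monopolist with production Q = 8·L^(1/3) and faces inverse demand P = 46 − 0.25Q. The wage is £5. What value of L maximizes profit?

L* = 64

Marginal revenue from the inverse demand is MR = 46 − 0.5Q.
The marginal product is MP_L = (8/3)·L^(-2/3).
A monopolist hires until marginal revenue product equals the wage: MR·MP_L = w.
At L, Q = 8·L^(1/3). Substituting and solving: (46 − 4·L^(1/3))·(8/3)·L^(-2/3) = 5 gives L = 64.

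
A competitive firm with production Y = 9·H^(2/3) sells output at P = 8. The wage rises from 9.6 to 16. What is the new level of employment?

H* = 27

From P·MP_H = w with MP_H = 6·H^(-1/3), the labor demand is H(w) = (48/w)^(3).
At w = 9.6: H = 125. At w = 16: H = 27.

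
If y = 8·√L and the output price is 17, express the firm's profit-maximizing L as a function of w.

L(w) = 4624/w²

MP_L = (1/2)·8·L^(-1/2) = 4·L^(-1/2).
Setting P·MP_L = w: 68·L^(-1/2) = w.
Solving for L: L^(-1/2) = w/68, so L = (68/w)^(2).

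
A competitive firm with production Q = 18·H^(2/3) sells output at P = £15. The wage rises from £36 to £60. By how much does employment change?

ΔH = -98

From P·MP_H = w with MP_H = 12·H^(-1/3), the labor demand is H(w) = (180/w)^(3).
At w = 36: H = 125. At w = 60: H = 27.
ΔH = 27 − 125 = -98.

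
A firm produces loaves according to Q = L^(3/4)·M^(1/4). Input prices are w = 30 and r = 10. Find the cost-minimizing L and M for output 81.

Cost minimization requires the marginal rate of technical substitution to equal the input-price ratio: MP_L/MP_M = w/r.
Here MP_L/MP_M = (3/4)·(M/L)/(1/4) = 3·(M/L). Setting this equal to 30/10 = 3 gives M = L.
Substituting into Q = 81: L^(3/4)·(L)^(1/4) = 81.
Solving, L = 81 and M = 81.

L* = 81, M* = 81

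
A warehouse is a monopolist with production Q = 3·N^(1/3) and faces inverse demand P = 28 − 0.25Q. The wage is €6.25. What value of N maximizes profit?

Marginal revenue from the inverse demand is MR = 28 − 0.5Q.
The marginal product is MP_N = N^(-2/3).
A monopolist hires until marginal revenue product equals the wage: MR·MP_N = w.
At N, Q = 3·N^(1/3). Substituting and solving: (28 − 1.5·N^(1/3))·N^(-2/3) = 6.25 gives N = 8.

N* = 8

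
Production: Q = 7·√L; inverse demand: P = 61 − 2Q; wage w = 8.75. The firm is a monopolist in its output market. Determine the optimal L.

L* = 4

Marginal revenue from the inverse demand is MR = 61 − 4Q.
The marginal product is MP_L = 3.5·L^(-1/2).
A monopolist hires until marginal revenue product equals the wage: MR·MP_L = w.
At L, Q = 7·√L. Substituting and solving: (61 − 28·√L)·3.5·L^(-1/2) = 8.75 gives L = 4.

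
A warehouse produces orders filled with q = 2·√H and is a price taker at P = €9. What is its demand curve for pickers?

MP_H = (1/2)·2·H^(-1/2) = H^(-1/2).
Setting P·MP_H = w: 9·H^(-1/2) = w.
Solving for H: H^(-1/2) = w/9, so H = (9/w)^(2).

H(w) = 81/w²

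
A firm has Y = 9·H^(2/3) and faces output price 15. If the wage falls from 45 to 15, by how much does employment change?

ΔH = 208

From P·MP_H = w with MP_H = 6·H^(-1/3), the labor demand is H(w) = (90/w)^(3).
At w = 45: H = 8. At w = 15: H = 216.
ΔH = 216 − 8 = 208.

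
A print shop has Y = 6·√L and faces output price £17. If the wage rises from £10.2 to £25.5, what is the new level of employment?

L* = 4

From P·MP_L = w with MP_L = 3·L^(-1/2), the labor demand is L(w) = (51/w)^(2).
At w = 10.2: L = 25. At w = 25.5: L = 4.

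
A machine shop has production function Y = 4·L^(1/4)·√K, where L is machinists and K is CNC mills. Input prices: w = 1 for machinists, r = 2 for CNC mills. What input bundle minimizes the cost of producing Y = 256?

Cost minimization requires the marginal rate of technical substitution to equal the input-price ratio: MP_L/MP_K = w/r.
Here MP_L/MP_K = (1/4)·(K/L)/(1/2) = 0.5·(K/L). Setting this equal to 1/2 = 0.5 gives K = L.
Substituting into Y = 256: 4·L^(1/4)·(L)^(1/2) = 256.
Solving, L = 256 and K = 256.

L* = 256, K* = 256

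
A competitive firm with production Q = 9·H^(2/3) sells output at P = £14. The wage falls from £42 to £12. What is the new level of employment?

H* = 343

From P·MP_H = w with MP_H = 6·H^(-1/3), the labor demand is H(w) = (84/w)^(3).
At w = 42: H = 8. At w = 12: H = 343.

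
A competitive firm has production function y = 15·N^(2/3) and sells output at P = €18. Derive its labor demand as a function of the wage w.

N(w) = 5832000/w³

MP_N = (2/3)·15·N^(-1/3) = 10·N^(-1/3).
Setting P·MP_N = w: 180·N^(-1/3) = w.
Solving for N: N^(-1/3) = w/180, so N = (180/w)^(3).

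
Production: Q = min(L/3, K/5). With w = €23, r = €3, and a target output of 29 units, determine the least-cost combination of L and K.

With a fixed-proportions technology, the cost-minimizing bundle uses no slack in either input: L/3 = K/5 = Q.
So L = 3·29 = 87 and K = 5·29 = 145.

L* = 87, K* = 145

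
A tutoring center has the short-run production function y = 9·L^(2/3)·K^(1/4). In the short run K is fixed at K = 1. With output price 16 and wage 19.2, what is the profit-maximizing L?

With K = 1, MP_L = (2/3)·9·L^(-1/3)·1^(1/4) = 6·L^(-1/3).
Profit maximization for a price taker requires P·MP_L = w: 16·6·L^(-1/3) = 19.2.
So L^(-1/3) = 0.2, which gives L = 125.

L* = 125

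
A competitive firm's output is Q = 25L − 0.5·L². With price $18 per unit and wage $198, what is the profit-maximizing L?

L* = 14

The marginal product of L is MP_L = 25 − L.
A price-taking firm hires until the value of the marginal product equals the wage: P·MP_L = w, so 18·(25 − L) = 198.
Then 25 − L = 11, giving L = 14.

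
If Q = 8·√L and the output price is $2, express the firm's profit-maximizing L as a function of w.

MP_L = (1/2)·8·L^(-1/2) = 4·L^(-1/2).
Setting P·MP_L = w: 8·L^(-1/2) = w.
Solving for L: L^(-1/2) = w/8, so L = (8/w)^(2).

L(w) = 64/w²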